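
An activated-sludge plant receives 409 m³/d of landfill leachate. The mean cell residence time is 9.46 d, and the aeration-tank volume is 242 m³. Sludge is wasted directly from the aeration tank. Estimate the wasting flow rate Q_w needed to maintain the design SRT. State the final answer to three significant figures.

Wasting from the aeration tank: Q_w = V / θ_c = 242.0 / 9.46 = 25.58 m³/d.

Q_w ≈ 25.6 m³/d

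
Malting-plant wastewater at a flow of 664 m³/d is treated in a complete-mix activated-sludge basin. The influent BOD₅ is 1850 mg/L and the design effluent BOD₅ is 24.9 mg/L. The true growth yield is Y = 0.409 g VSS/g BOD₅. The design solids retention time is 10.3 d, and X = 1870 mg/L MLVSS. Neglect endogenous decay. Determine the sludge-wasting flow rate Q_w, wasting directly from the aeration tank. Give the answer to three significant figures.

Biomass mass balance (decay neglected): V·X = Y·Q·(S₀ − S)·θ_c, so V = 0.409 × 664 × (1850 − 24.9) × 10.3 / 1870 = 2730 m³.
With mixed-liquor wasting, θ_c = V/Q_w, so Q_w = V/θ_c = 2730/10.3 = 265.1 m³/d.

Q_w ≈ 265 m³/d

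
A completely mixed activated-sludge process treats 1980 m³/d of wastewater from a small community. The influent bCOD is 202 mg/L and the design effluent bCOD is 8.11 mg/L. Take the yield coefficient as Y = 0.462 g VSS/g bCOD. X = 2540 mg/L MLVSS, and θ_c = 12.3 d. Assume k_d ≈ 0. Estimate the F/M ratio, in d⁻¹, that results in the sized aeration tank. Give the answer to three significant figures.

F/M ≈ 0.183 d⁻¹

V·X = Y·Q·ΔS·θ_c gives V = 0.462 × 1980 × (202 − 8.11) × 12.3 / 2540 = 858.9 m³.
F/M = applied load / biomass = Q·S₀/(V·X) = 1980 × 202 / (858.9 × 2540) = 0.1833 d⁻¹.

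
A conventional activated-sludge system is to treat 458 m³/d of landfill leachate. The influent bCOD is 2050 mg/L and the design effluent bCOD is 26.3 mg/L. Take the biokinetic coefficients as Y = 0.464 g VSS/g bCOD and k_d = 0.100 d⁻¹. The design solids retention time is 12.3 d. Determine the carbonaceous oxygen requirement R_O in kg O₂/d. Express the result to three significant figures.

R_O ≈ 653 kg O₂/d

The observed yield is Y_obs = Y/(1 + k_d·θ_c) = 0.464 / (1 + 0.100 × 12.3) = 0.464 / 2.230 = 0.2081 g VSS per g bCOD removed.
Mass of bCOD removed per day: Q(S₀ − S) = 458 × 2024 g/m³ = 926.9 kg/d.
Net sludge production P_X = 0.2081 × 926.9 = 192.9 kg VSS/d.
R_O = Q·ΔS − 1.42 P_X = 926.9 − 273.9 = 653.0 kg O₂/d.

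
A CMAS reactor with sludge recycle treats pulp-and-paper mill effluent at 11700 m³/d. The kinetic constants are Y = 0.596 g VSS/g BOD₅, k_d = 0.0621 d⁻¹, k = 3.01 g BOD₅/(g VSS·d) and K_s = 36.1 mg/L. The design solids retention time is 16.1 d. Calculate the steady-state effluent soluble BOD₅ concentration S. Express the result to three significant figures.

S ≈ 2.69 mg/L

Effluent substrate depends only on kinetics and SRT: S = K_s(1 + k_d θ_c) / [θ_c(Yk − k_d) − 1] = 36.1 × (1 + 0.0621 × 16.1) / [16.1 × (0.596 × 3.01 − 0.0621) − 1] = 72.19 / 26.88 = 2.685 mg/L.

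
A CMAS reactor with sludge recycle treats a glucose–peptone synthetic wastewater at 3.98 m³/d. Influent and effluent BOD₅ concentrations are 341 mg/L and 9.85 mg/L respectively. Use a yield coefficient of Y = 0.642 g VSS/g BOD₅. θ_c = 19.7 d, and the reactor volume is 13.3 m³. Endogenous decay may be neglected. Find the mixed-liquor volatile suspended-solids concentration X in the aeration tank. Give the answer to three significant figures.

X ≈ 1250 mg/L

X = Y·Q·ΔS·θ_c / V = 0.642 × 3.98 × (341 − 9.85) × 19.7 / 13.3 = 1253 mg/L.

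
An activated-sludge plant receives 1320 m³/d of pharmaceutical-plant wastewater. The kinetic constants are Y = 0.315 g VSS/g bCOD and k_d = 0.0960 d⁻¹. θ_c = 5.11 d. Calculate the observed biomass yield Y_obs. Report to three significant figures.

Y_obs ≈ 0.211 g VSS/g bCOD

Observed yield with endogenous decay: Y_obs = Y / (1 + k_d·θ_c) = 0.315 / (1 + 0.0960 × 5.11) = 0.315 / 1.491 = 0.2113 g VSS/g bCOD.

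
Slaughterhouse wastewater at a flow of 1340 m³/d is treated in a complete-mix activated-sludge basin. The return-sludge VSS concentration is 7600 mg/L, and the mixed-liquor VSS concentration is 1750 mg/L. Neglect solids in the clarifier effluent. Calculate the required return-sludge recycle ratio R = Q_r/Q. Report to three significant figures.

R ≈ 0.299

Solids balance on the clarifier gives (1+R)X = R·X_r, so R = X/(X_r − X) = 1750 / (7600 − 1750) = 0.2991.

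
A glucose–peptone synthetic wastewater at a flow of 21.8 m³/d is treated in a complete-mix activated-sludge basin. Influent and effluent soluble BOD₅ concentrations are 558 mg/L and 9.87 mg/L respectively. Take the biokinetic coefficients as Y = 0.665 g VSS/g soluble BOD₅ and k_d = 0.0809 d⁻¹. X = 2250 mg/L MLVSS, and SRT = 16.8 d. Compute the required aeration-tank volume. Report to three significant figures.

V ≈ 25.2 m³

Rearranging the biomass balance for a CMAS with decay, V = Y·Q·ΔS·θ_c / [X·(1+k_d θ_c)] = 0.665 × 21.8 × (558 − 9.87) × 16.8 / [2250 × (1 + 0.0809 × 16.8)] = 1.33×10^5 / 5308 = 25.15 m³.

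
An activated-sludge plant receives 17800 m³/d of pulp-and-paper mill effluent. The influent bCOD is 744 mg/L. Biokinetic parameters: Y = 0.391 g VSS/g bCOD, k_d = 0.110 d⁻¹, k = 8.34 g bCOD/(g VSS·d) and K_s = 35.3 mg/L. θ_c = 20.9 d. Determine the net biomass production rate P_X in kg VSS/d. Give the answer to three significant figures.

For a completely mixed reactor with recycle the Lawrence–McCarty relation gives S = K_s·(1 + k_d·θ_c) / [θ_c·(Y·k − k_d) − 1] = 35.3 × (1 + 0.110 × 20.9) / [20.9 × (0.391 × 8.34 − 0.110) − 1] = 116.5 / 64.85 = 1.796 mg/L.
Observed yield with endogenous decay: Y_obs = Y / (1 + k_d·θ_c) = 0.391 / (1 + 0.110 × 20.9) = 0.391 / 3.299 = 0.1185 g VSS/g bCOD.
Q·(S₀ − S) = 17800 × (744 − 1.80) × 10⁻³ = 13211 kg/d removed.
Net biomass production P_X = Y_obs × Q·(S₀ − S) = 0.1185 × 13211 = 1566 kg VSS/d.

P_X ≈ 1570 kg VSS/d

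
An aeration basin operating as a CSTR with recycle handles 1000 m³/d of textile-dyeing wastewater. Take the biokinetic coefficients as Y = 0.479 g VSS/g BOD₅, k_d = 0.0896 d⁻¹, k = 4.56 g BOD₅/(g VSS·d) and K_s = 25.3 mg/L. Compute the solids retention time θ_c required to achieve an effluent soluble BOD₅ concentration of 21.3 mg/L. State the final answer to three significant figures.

At the target effluent, Y k S/(K_s+S) = 0.479×4.56×21.3/46.60 = 0.9984 d⁻¹.
1/θ_c = 0.9984 − 0.0896 = 0.9088 d⁻¹, so θ_c = 1.100 d.

θ_c ≈ 1.10 d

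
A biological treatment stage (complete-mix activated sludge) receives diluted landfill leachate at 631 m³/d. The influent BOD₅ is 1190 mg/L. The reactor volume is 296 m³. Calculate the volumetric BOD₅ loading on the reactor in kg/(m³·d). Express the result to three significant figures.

L_v = Q S₀ / V = 631 × 1190 × 10⁻³ / 296.0 = 2.537 kg/(m³·d).

L_v ≈ 2.54 kg BOD₅/(m³·d)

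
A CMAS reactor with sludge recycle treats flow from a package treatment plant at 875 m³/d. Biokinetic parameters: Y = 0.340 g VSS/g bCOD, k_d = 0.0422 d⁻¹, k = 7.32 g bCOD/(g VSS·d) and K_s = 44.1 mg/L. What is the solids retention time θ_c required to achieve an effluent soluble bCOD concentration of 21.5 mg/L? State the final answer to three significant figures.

θ_c ≈ 1.29 d

From 1/θ_c = Y·k·S/(K_s + S) − k_d: Y·k·S/(K_s+S) = 0.340 × 7.32 × 21.5 / (44.1 + 21.5) = 0.8157 d⁻¹.
Then 1/θ_c = μ − k_d = 0.8157 − 0.0422 = 0.7735 d⁻¹, giving θ_c = 1.293 d.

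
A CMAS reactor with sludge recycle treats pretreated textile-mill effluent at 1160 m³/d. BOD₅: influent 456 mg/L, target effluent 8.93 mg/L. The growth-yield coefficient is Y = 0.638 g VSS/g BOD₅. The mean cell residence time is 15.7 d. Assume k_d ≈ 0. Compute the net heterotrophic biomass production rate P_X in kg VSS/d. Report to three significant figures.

Since k_d ≈ 0, Y_obs = Y = 0.638 g VSS/g BOD₅.
Substrate removed = Q·(S₀ − S) = 1160 m³/d × (456 − 8.93) g/m³ = 5.19×10^5 g/d = 518.6 kg/d.
Net biomass production P_X = Y_obs × Q·(S₀ − S) = 0.6380 × 518.6 = 330.9 kg VSS/d.

P_X ≈ 331 kg VSS/d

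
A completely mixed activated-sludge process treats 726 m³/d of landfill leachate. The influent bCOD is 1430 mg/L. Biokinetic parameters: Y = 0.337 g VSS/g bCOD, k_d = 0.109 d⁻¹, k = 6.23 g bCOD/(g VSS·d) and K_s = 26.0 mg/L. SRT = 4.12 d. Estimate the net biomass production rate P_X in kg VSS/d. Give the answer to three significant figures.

From the Monod/SRT balance for a CMAS, S = K_s·(1+k_d θ_c)/[θ_c·(Y k − k_d) − 1] = 26.0 × (1 + 0.109 × 4.12) / [4.12 × (0.337 × 6.23 − 0.109) − 1] = 37.68 / 7.201 = 5.232 mg/L.
Observed yield with endogenous decay: Y_obs = Y / (1 + k_d·θ_c) = 0.337 / (1 + 0.109 × 4.12) = 0.337 / 1.449 = 0.2326 g VSS/g bCOD.
ΔS = 1430 − 5.23 = 1425 mg/L, so the substrate removal rate is 726 × 1425/1000 = 1034 kg bCOD/d.
So the net sludge growth is P_X = 0.2326 × 1034 = 240.6 kg VSS/d.

P_X ≈ 241 kg VSS/d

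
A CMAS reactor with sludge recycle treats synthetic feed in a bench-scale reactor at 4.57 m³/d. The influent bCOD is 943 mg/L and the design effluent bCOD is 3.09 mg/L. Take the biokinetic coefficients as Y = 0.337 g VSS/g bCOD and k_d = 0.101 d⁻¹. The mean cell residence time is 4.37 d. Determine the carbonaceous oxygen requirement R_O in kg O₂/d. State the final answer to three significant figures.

R_O ≈ 2.87 kg O₂/d

The observed yield is Y_obs = Y/(1 + k_d·θ_c) = 0.337 / (1 + 0.101 × 4.37) = 0.337 / 1.441 = 0.2338 g VSS per g bCOD removed.
ΔS = 943 − 3.09 = 939.9 mg/L, so the substrate removal rate is 4.57 × 939.9/1000 = 4.295 kg bCOD/d.
P_X = Y_obs·Q·(S₀ − S) = 0.2338 × 4.295 = 1.004 kg VSS/d.
Carbonaceous O₂ demand = substrate oxidised − cell-mass equivalent = 4.295 − 1.42 × 1.004 = 2.869 kg O₂/d.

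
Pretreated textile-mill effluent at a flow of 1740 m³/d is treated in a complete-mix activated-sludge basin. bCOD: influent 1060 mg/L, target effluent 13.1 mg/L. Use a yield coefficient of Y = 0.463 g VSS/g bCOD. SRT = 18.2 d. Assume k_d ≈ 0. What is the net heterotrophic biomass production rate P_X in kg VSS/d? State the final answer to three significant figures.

With endogenous decay neglected, the observed yield equals the true yield: Y_obs = Y = 0.463 g VSS/g bCOD.
ΔS = 1060 − 13.1 = 1047 mg/L, so the substrate removal rate is 1740 × 1047/1000 = 1822 kg bCOD/d.
P_X = Y_obs · Q(S₀ − S) = 0.4630 × 1822 = 843.4 kg VSS/d.

P_X ≈ 843 kg VSS/d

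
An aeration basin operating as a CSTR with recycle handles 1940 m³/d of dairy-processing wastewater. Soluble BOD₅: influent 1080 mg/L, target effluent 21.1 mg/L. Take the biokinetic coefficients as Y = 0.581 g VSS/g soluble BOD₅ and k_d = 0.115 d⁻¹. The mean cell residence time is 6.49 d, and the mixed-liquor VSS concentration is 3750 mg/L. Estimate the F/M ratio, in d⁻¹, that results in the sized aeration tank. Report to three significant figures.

F/M ≈ 0.472 d⁻¹

From the SRT design equation V = Y Q (S₀−S) θ_c / [X (1 + k_d θ_c)] = 0.581 × 1940 × (1080 − 21.1) × 6.49 / [3750 × (1 + 0.115 × 6.49)] = 7.75×10^6 / 6549 = 1183 m³.
Food-to-microorganism ratio F/M = Q S₀ / (V X) = 1940 × 1080 / (1183 × 3750) = 0.4724 d⁻¹.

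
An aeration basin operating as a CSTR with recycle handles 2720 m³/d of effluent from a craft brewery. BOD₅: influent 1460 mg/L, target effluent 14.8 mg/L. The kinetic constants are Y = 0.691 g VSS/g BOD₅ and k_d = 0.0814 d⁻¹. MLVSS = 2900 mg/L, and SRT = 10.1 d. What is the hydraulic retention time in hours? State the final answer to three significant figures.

Rearranging the biomass balance for a CMAS with decay, V = Y·Q·ΔS·θ_c / [X·(1+k_d θ_c)] = 0.691 × 2720 × (1460 − 14.8) × 10.1 / [2900 × (1 + 0.0814 × 10.1)] = 2.74×10^7 / 5284 = 5192 m³.
τ = V/Q = 5192/2720 = 1.909 d, or 45.81 h.

τ ≈ 45.8 h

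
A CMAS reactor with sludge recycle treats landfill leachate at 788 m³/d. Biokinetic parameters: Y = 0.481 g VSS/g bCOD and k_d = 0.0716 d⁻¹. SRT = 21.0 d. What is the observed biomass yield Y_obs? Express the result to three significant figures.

Y_obs ≈ 0.192 g VSS/g bCOD

The observed yield is Y_obs = Y/(1 + k_d·θ_c) = 0.481 / (1 + 0.0716 × 21.0) = 0.481 / 2.504 = 0.1921 g VSS per g bCOD removed.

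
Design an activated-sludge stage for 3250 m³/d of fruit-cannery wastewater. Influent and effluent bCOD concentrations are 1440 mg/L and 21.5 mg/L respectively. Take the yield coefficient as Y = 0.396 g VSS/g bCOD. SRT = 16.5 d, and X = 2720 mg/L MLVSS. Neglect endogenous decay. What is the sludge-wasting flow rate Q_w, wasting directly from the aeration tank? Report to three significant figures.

With k_d = 0 the design equation reduces to V = Y Q (S₀−S) θ_c / X = 0.396 × 3250 × (1440 − 21.5) × 16.5 / 2720 = 11074 m³.
With mixed-liquor wasting, θ_c = V/Q_w, so Q_w = V/θ_c = 11074/16.5 = 671.2 m³/d.

Q_w ≈ 671 m³/d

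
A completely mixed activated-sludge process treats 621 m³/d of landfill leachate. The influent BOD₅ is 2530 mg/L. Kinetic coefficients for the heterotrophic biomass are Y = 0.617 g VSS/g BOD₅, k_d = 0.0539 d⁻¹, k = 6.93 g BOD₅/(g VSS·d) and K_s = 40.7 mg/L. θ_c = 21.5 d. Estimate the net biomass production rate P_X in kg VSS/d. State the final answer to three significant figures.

P_X ≈ 449 kg VSS/d

Effluent substrate depends only on kinetics and SRT: S = K_s(1 + k_d θ_c) / [θ_c(Yk − k_d) − 1] = 40.7 × (1 + 0.0539 × 21.5) / [21.5 × (0.617 × 6.93 − 0.0539) − 1] = 87.87 / 89.77 = 0.9788 mg/L.
Correct the yield for decay: Y_obs = Y/(1 + k_d θ_c) = 0.617 / (1 + 0.0539 × 21.5) = 0.617 / 2.159 = 0.2858.
ΔS = 2530 − 0.979 = 2529 mg/L, so the substrate removal rate is 621 × 2529/1000 = 1571 kg BOD₅/d.
Net biomass production P_X = Y_obs × Q·(S₀ − S) = 0.2858 × 1571 = 448.9 kg VSS/d.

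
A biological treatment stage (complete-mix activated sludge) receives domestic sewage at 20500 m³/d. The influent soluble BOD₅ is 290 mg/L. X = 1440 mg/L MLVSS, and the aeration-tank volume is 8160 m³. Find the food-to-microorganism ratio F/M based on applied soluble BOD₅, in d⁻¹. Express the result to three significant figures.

F/M = applied load / biomass = Q·S₀/(V·X) = 20500 × 290 / (8160 × 1440) = 0.5059 d⁻¹.

F/M ≈ 0.506 d⁻¹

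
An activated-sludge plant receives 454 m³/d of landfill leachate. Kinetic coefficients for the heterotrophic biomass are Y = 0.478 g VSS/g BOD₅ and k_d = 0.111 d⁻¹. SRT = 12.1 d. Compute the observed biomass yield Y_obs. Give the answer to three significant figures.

Observed yield with endogenous decay: Y_obs = Y / (1 + k_d·θ_c) = 0.478 / (1 + 0.111 × 12.1) = 0.478 / 2.343 = 0.2040 g VSS/g BOD₅.

Y_obs ≈ 0.204 g VSS/g BOD₅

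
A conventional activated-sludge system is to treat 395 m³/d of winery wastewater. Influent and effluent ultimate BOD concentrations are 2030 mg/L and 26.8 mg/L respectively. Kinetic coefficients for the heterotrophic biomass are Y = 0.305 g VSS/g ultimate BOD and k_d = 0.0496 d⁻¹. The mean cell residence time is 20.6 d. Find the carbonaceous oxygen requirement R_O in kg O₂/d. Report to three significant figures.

Observed yield with endogenous decay: Y_obs = Y / (1 + k_d·θ_c) = 0.305 / (1 + 0.0496 × 20.6) = 0.305 / 2.022 = 0.1509 g VSS/g ultimate BOD.
Substrate removed = Q·(S₀ − S) = 395 m³/d × (2030 − 26.8) g/m³ = 7.91×10^5 g/d = 791.3 kg/d.
Net sludge production P_X = 0.1509 × 791.3 = 119.4 kg VSS/d.
R_O = Q·(S₀ − S) − 1.42·P_X = 791.3 − 1.42 × 119.4 = 621.8 kg O₂/d.

R_O ≈ 622 kg O₂/d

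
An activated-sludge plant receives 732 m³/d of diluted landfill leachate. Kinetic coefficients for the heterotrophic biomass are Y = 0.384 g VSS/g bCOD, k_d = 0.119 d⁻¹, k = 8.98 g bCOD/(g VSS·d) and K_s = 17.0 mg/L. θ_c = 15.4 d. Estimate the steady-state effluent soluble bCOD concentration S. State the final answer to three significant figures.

S ≈ 0.958 mg/L

For a completely mixed reactor with recycle the Lawrence–McCarty relation gives S = K_s·(1 + k_d·θ_c) / [θ_c·(Y·k − k_d) − 1] = 17.0 × (1 + 0.119 × 15.4) / [15.4 × (0.384 × 8.98 − 0.119) − 1] = 48.15 / 50.27 = 0.9579 mg/L.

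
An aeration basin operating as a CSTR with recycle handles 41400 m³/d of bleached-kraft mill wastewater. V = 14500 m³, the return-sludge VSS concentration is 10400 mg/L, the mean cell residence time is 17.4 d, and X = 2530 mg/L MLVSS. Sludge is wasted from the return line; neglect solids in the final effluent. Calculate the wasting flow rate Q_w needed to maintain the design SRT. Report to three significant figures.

Q_w ≈ 203 m³/d

Wasting from the return line (neglecting effluent solids): Q_w = V·X / (θ_c·X_r) = 14500 × 2530 / (17.4 × 10400) = 202.7 m³/d.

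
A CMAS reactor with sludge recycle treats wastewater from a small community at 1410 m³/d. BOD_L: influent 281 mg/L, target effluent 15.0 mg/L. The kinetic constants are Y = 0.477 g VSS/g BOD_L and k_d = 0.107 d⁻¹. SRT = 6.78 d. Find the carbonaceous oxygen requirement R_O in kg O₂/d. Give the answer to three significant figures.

R_O ≈ 228 kg O₂/d

Observed yield with endogenous decay: Y_obs = Y / (1 + k_d·θ_c) = 0.477 / (1 + 0.107 × 6.78) = 0.477 / 1.725 = 0.2764 g VSS/g BOD_L.
Mass of BOD_L removed per day: Q(S₀ − S) = 1410 × 266.0 g/m³ = 375.1 kg/d.
P_X = Y_obs·Q·(S₀ − S) = 0.2764 × 375.1 = 103.7 kg VSS/d.
Carbonaceous O₂ demand = substrate oxidised − cell-mass equivalent = 375.1 − 1.42 × 103.7 = 227.8 kg O₂/d.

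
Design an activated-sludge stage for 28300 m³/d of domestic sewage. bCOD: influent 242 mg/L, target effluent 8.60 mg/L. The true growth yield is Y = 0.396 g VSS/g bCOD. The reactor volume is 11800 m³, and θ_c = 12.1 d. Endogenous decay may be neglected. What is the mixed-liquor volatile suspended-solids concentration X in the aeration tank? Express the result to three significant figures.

X = Y·Q·ΔS·θ_c / V = 0.396 × 28300 × (242 − 8.60) × 12.1 / 11800 = 2682 mg/L.

X ≈ 2680 mg/L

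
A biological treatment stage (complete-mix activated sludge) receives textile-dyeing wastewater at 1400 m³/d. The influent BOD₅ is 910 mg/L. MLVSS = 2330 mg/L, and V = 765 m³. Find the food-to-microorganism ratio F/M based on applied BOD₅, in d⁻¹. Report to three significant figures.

F/M ≈ 0.715 d⁻¹

F/M = applied load / biomass = Q·S₀/(V·X) = 1400 × 910 / (765.0 × 2330) = 0.7147 d⁻¹.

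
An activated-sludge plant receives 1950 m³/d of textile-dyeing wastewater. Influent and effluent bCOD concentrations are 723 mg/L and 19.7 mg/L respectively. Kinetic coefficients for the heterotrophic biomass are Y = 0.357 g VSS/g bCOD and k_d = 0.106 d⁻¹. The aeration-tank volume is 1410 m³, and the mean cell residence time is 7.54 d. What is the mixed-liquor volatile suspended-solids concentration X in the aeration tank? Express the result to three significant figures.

X = Y·Q·ΔS·θ_c / [V·(1 + k_d θ_c)] = 0.357 × 1950 × (723 − 19.7) × 7.54 / [1410 × (1 + 0.106 × 7.54)] = 1455 mg/L.

X ≈ 1460 mg/L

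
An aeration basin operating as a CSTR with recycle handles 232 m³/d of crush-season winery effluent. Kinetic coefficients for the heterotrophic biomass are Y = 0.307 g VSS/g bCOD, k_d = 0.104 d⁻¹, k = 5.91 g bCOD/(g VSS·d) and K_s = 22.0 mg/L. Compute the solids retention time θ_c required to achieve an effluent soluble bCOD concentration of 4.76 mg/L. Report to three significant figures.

θ_c ≈ 4.57 d

From 1/θ_c = Y·k·S/(K_s + S) − k_d: Y·k·S/(K_s+S) = 0.307 × 5.91 × 4.76 / (22.0 + 4.76) = 0.3227 d⁻¹.
1/θ_c = 0.3227 − 0.104 = 0.2187 d⁻¹, so θ_c = 4.572 d.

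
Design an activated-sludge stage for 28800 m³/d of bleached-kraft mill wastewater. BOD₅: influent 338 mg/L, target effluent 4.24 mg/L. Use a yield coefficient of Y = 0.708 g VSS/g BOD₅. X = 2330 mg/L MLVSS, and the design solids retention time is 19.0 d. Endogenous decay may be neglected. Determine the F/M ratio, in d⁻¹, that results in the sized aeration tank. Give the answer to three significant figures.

With k_d = 0 the design equation reduces to V = Y Q (S₀−S) θ_c / X = 0.708 × 28800 × (338 − 4.24) × 19.0 / 2330 = 55495 m³.
F/M = Q·S₀ / (V·X) = 28800 × 338 / (55495 × 2330) = 0.07528 g BOD₅·(g VSS·d)⁻¹.

F/M ≈ 0.0753 d⁻¹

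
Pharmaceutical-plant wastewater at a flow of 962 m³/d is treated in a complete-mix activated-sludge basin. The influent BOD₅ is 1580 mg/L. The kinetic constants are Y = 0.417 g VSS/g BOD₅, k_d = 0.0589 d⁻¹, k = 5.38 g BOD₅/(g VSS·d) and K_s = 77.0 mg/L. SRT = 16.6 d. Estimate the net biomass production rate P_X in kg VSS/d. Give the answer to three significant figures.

Effluent substrate depends only on kinetics and SRT: S = K_s(1 + k_d θ_c) / [θ_c(Yk − k_d) − 1] = 77.0 × (1 + 0.0589 × 16.6) / [16.6 × (0.417 × 5.38 − 0.0589) − 1] = 152.3 / 35.26 = 4.318 mg/L.
Y_obs = Y / (1 + k_d θ_c) = 0.417 / (1 + 0.0589 × 16.6) = 0.417 / 1.978 = 0.2108.
ΔS = 1580 − 4.32 = 1576 mg/L, so the substrate removal rate is 962 × 1576/1000 = 1516 kg BOD₅/d.
P_X = Y_obs · Q(S₀ − S) = 0.2108 × 1516 = 319.6 kg VSS/d.

P_X ≈ 320 kg VSS/d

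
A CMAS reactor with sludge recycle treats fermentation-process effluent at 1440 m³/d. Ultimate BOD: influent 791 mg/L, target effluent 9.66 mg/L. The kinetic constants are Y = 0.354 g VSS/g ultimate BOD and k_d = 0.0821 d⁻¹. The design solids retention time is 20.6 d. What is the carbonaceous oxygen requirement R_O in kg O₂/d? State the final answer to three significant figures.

R_O ≈ 915 kg O₂/d

Y_obs = Y / (1 + k_d θ_c) = 0.354 / (1 + 0.0821 × 20.6) = 0.354 / 2.691 = 0.1315.
Mass of ultimate BOD removed per day: Q(S₀ − S) = 1440 × 781.3 g/m³ = 1125 kg/d.
P_X = Y_obs·Q·(S₀ − S) = 0.1315 × 1125 = 148.0 kg VSS/d.
R_O = Q·(S₀ − S) − 1.42·P_X = 1125 − 1.42 × 148.0 = 915.0 kg O₂/d.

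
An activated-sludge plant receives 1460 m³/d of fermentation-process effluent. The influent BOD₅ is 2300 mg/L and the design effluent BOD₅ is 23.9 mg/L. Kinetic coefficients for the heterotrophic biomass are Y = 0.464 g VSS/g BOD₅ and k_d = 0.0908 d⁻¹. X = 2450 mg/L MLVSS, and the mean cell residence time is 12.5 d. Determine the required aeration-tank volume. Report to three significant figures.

Rearranging the biomass balance for a CMAS with decay, V = Y·Q·ΔS·θ_c / [X·(1+k_d θ_c)] = 0.464 × 1460 × (2300 − 23.9) × 12.5 / [2450 × (1 + 0.0908 × 12.5)] = 1.93×10^7 / 5231 = 3685 m³.

V ≈ 3680 m³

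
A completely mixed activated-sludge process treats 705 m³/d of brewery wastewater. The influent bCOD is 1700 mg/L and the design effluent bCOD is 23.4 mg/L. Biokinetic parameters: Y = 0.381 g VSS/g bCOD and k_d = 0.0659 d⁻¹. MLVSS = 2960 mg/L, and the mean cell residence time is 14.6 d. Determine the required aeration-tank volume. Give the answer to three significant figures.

V ≈ 1130 m³

Steady-state biomass mass balance: V·X·(1 + k_d·θ_c) = Y·Q·(S₀ − S)·θ_c, so V = 0.381 × 705 × (1700 − 23.4) × 14.6 / [2960 × (1 + 0.0659 × 14.6)] = 6.58×10^6 / 5808 = 1132 m³.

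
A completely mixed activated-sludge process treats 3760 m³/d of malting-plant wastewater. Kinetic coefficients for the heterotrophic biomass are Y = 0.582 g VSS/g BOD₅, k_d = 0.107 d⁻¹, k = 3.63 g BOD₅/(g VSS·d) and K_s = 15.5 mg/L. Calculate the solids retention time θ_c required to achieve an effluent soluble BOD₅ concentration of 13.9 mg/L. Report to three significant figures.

θ_c ≈ 1.12 d

Specific growth rate at S = 13.9 mg/L: μ = YkS/(K_s+S) = 0.582·3.63·13.9/(15.5+13.9) = 0.9988 d⁻¹.
θ_c = 1/(μ − k_d) = 1/(0.9988 − 0.107) = 1/0.8918 = 1.121 d.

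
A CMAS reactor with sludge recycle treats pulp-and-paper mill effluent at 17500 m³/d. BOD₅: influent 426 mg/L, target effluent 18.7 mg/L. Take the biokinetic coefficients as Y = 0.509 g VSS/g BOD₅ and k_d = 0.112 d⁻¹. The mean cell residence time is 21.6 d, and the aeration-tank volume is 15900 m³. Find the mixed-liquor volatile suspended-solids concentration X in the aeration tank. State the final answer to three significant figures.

From V·X·(1 + k_d·θ_c) = Y·Q·(S₀ − S)·θ_c: X = 0.509 × 17500 × (426 − 18.7) × 21.6 / [15900 × (1 + 0.112 × 21.6)] = 1441 mg/L.

X ≈ 1440 mg/L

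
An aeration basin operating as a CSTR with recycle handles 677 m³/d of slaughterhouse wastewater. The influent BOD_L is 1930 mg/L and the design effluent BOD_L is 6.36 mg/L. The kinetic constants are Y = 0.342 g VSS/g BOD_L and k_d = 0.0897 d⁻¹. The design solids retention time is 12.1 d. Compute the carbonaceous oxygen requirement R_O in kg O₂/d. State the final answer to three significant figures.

R_O ≈ 999 kg O₂/d

The observed yield is Y_obs = Y/(1 + k_d·θ_c) = 0.342 / (1 + 0.0897 × 12.1) = 0.342 / 2.085 = 0.1640 g VSS per g BOD_L removed.
Mass of BOD_L removed per day: Q(S₀ − S) = 677 × 1924 g/m³ = 1302 kg/d.
Biomass synthesised: P_X = Y_obs × 1302 = 213.6 kg VSS/d.
R_O = Q·ΔS − 1.42 P_X = 1302 − 303.3 = 999.0 kg O₂/d.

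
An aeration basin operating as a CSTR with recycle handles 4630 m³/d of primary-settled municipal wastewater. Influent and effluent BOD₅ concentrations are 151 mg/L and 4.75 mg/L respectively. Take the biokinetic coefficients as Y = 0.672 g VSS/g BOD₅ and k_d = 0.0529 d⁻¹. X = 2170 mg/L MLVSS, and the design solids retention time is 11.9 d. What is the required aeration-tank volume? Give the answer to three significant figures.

V ≈ 1530 m³

Steady-state biomass mass balance: V·X·(1 + k_d·θ_c) = Y·Q·(S₀ − S)·θ_c, so V = 0.672 × 4630 × (151 − 4.75) × 11.9 / [2170 × (1 + 0.0529 × 11.9)] = 5.41×10^6 / 3536 = 1531 m³.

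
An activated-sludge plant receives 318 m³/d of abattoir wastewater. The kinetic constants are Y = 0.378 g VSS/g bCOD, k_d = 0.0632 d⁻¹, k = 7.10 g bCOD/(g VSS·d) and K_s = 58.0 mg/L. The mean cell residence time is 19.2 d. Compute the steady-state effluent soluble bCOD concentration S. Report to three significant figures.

S ≈ 2.60 mg/L

Effluent substrate depends only on kinetics and SRT: S = K_s(1 + k_d θ_c) / [θ_c(Yk − k_d) − 1] = 58.0 × (1 + 0.0632 × 19.2) / [19.2 × (0.378 × 7.10 − 0.0632) − 1] = 128.4 / 49.32 = 2.603 mg/L.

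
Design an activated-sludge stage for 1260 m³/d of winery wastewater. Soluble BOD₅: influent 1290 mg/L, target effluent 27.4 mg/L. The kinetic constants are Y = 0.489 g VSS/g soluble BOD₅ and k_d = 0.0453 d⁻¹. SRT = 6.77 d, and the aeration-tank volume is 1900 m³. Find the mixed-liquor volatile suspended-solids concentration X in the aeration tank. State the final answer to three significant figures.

From V·X·(1 + k_d·θ_c) = Y·Q·(S₀ − S)·θ_c: X = 0.489 × 1260 × (1290 − 27.4) × 6.77 / [1900 × (1 + 0.0453 × 6.77)] = 2121 mg/L.

X ≈ 2120 mg/L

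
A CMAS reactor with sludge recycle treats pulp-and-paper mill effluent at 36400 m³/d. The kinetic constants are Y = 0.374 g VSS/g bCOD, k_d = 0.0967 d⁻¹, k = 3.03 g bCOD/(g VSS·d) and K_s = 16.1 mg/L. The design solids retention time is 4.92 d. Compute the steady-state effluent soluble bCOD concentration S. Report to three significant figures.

From the Monod/SRT balance for a CMAS, S = K_s·(1+k_d θ_c)/[θ_c·(Y k − k_d) − 1] = 16.1 × (1 + 0.0967 × 4.92) / [4.92 × (0.374 × 3.03 − 0.0967) − 1] = 23.76 / 4.100 = 5.796 mg/L.

S ≈ 5.80 mg/L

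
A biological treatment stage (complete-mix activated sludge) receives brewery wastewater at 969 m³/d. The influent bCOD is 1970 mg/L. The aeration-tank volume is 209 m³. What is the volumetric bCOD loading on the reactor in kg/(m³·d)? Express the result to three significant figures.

Applied bCOD load per unit volume = Q·S₀/V = (969 × 1970/1000)/209.0 = 9.134 kg bCOD·m⁻³·d⁻¹.

L_v ≈ 9.13 kg bCOD/(m³·d)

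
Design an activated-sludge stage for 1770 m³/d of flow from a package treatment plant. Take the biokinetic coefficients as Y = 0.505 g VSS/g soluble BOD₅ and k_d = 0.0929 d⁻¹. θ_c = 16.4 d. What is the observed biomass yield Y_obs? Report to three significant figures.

Y_obs ≈ 0.200 g VSS/g soluble BOD₅

The observed yield is Y_obs = Y/(1 + k_d·θ_c) = 0.505 / (1 + 0.0929 × 16.4) = 0.505 / 2.524 = 0.2001 g VSS per g soluble BOD₅ removed.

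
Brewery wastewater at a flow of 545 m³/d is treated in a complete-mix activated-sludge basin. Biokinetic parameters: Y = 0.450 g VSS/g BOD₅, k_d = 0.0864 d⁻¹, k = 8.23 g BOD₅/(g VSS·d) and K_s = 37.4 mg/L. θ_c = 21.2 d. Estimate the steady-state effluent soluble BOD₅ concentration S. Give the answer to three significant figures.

S ≈ 1.40 mg/L

From the Monod/SRT balance for a CMAS, S = K_s·(1+k_d θ_c)/[θ_c·(Y k − k_d) − 1] = 37.4 × (1 + 0.0864 × 21.2) / [21.2 × (0.450 × 8.23 − 0.0864) − 1] = 105.9 / 75.68 = 1.399 mg/L.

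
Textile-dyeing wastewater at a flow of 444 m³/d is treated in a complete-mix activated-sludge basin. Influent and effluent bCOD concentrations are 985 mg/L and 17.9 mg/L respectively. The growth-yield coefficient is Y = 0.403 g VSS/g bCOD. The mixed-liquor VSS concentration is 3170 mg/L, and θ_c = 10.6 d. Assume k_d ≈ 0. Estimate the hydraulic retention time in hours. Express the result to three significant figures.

τ ≈ 31.3 h

With k_d = 0 the design equation reduces to V = Y Q (S₀−S) θ_c / X = 0.403 × 444 × (985 − 17.9) × 10.6 / 3170 = 578.6 m³.
HRT = V/Q = 578.6 m³ / 444 m³·d⁻¹ = 1.303 d × 24 = 31.28 h.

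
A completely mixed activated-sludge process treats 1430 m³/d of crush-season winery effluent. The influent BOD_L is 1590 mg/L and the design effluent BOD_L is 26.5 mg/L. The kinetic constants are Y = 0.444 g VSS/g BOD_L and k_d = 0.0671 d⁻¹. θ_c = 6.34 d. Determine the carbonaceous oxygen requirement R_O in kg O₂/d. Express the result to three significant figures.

Correct the yield for decay: Y_obs = Y/(1 + k_d θ_c) = 0.444 / (1 + 0.0671 × 6.34) = 0.444 / 1.425 = 0.3115.
Substrate removed = Q·(S₀ − S) = 1430 m³/d × (1590 − 26.5) g/m³ = 2.24×10^6 g/d = 2236 kg/d.
Biomass synthesised: P_X = Y_obs × 2236 = 696.4 kg VSS/d.
Carbonaceous O₂ demand = substrate oxidised − cell-mass equivalent = 2236 − 1.42 × 696.4 = 1247 kg O₂/d.

R_O ≈ 1250 kg O₂/d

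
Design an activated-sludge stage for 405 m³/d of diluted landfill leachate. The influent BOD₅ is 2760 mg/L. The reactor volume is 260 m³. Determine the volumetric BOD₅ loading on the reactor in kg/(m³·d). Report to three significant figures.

L_v ≈ 4.30 kg BOD₅/(m³·d)

Applied BOD₅ load per unit volume = Q·S₀/V = (405 × 2760/1000)/260.0 = 4.299 kg BOD₅·m⁻³·d⁻¹.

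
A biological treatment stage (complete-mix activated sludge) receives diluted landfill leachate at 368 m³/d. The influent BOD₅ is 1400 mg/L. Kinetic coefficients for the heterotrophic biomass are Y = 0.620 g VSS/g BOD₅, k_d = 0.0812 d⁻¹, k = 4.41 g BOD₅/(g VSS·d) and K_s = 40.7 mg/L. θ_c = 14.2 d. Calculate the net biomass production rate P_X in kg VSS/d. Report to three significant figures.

From the Monod/SRT balance for a CMAS, S = K_s·(1+k_d θ_c)/[θ_c·(Y k − k_d) − 1] = 40.7 × (1 + 0.0812 × 14.2) / [14.2 × (0.620 × 4.41 − 0.0812) − 1] = 87.63 / 36.67 = 2.389 mg/L.
Y_obs = Y / (1 + k_d θ_c) = 0.620 / (1 + 0.0812 × 14.2) = 0.620 / 2.153 = 0.2880.
Q·(S₀ − S) = 368 × (1400 − 2.39) × 10⁻³ = 514.3 kg/d removed.
Net biomass production P_X = Y_obs × Q·(S₀ − S) = 0.2880 × 514.3 = 148.1 kg VSS/d.

P_X ≈ 148 kg VSS/d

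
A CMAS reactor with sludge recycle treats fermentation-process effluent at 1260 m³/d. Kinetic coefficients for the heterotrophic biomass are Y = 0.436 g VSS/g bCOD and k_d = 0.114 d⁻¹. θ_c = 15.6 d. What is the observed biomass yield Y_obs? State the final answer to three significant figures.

Y_obs ≈ 0.157 g VSS/g bCOD

Y_obs = Y / (1 + k_d θ_c) = 0.436 / (1 + 0.114 × 15.6) = 0.436 / 2.778 = 0.1569.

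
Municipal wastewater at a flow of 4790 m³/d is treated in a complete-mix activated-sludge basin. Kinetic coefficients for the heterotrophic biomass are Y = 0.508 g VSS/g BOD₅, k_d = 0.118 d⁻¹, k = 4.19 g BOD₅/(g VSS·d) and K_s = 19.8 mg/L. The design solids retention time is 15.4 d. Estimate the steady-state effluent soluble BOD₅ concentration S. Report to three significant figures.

Effluent substrate depends only on kinetics and SRT: S = K_s(1 + k_d θ_c) / [θ_c(Yk − k_d) − 1] = 19.8 × (1 + 0.118 × 15.4) / [15.4 × (0.508 × 4.19 − 0.118) − 1] = 55.78 / 29.96 = 1.862 mg/L.

S ≈ 1.86 mg/L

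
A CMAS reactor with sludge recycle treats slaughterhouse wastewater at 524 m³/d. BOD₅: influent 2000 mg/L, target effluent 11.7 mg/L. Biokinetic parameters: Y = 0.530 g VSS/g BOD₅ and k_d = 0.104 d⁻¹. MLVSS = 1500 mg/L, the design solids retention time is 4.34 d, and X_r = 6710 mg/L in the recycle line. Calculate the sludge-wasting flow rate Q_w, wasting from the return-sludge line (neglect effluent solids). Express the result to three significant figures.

Q_w ≈ 56.7 m³/d

Steady-state biomass mass balance: V·X·(1 + k_d·θ_c) = Y·Q·(S₀ − S)·θ_c, so V = 0.530 × 524 × (2000 − 11.7) × 4.34 / [1500 × (1 + 0.104 × 4.34)] = 2.4×10^6 / 2177 = 1101 m³.
Wasting from the return line (neglecting effluent solids): Q_w = V·X / (θ_c·X_r) = 1101 × 1500 / (4.34 × 6710) = 56.70 m³/d.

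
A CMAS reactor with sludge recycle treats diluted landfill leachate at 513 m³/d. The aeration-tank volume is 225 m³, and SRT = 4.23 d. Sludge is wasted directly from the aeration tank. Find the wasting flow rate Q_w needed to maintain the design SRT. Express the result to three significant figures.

Wasting from the aeration tank: Q_w = V / θ_c = 225.0 / 4.23 = 53.19 m³/d.

Q_w ≈ 53.2 m³/d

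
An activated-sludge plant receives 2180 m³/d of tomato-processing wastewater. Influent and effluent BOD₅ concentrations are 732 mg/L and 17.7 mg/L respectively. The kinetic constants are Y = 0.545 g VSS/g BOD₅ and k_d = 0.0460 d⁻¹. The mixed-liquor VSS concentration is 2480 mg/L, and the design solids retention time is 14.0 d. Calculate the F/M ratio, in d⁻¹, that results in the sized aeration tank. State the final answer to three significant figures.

F/M ≈ 0.221 d⁻¹

Rearranging the biomass balance for a CMAS with decay, V = Y·Q·ΔS·θ_c / [X·(1+k_d θ_c)] = 0.545 × 2180 × (732 − 17.7) × 14.0 / [2480 × (1 + 0.0460 × 14.0)] = 1.19×10^7 / 4077 = 2914 m³.
F/M = Q·S₀ / (V·X) = 2180 × 732 / (2914 × 2480) = 0.2208 g BOD₅·(g VSS·d)⁻¹.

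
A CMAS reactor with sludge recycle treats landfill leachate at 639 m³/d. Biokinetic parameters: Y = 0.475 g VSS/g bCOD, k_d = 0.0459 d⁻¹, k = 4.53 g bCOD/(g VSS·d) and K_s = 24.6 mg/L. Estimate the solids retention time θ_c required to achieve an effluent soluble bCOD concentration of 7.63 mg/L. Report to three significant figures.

θ_c ≈ 2.16 d

From 1/θ_c = Y·k·S/(K_s + S) − k_d: Y·k·S/(K_s+S) = 0.475 × 4.53 × 7.63 / (24.6 + 7.63) = 0.5094 d⁻¹.
1/θ_c = 0.5094 − 0.0459 = 0.4635 d⁻¹, so θ_c = 2.158 d.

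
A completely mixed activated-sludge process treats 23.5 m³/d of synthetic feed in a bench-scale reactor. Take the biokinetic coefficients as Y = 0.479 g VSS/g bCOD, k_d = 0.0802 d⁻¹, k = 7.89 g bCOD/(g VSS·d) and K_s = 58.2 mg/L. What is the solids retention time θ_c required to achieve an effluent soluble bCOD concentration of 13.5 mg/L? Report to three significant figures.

θ_c ≈ 1.58 d

At the target effluent, Y k S/(K_s+S) = 0.479×7.89×13.5/71.70 = 0.7116 d⁻¹.
Then 1/θ_c = μ − k_d = 0.7116 − 0.0802 = 0.6314 d⁻¹, giving θ_c = 1.584 d.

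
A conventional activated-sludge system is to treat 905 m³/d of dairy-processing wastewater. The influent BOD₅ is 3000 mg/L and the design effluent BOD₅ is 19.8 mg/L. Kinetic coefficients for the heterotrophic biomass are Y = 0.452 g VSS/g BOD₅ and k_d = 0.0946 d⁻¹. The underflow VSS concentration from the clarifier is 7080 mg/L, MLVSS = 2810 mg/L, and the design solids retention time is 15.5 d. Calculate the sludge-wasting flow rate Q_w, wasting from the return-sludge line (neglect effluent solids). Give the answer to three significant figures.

Steady-state biomass mass balance: V·X·(1 + k_d·θ_c) = Y·Q·(S₀ − S)·θ_c, so V = 0.452 × 905 × (3000 − 19.8) × 15.5 / [2810 × (1 + 0.0946 × 15.5)] = 1.89×10^7 / 6930 = 2727 m³.
θ_c = V·X/(Q_w·X_r) when wasting from the recycle, so Q_w = V·X/(θ_c·X_r) = 2727 × 2810 / (15.5 × 7080) = 69.82 m³/d.

Q_w ≈ 69.8 m³/d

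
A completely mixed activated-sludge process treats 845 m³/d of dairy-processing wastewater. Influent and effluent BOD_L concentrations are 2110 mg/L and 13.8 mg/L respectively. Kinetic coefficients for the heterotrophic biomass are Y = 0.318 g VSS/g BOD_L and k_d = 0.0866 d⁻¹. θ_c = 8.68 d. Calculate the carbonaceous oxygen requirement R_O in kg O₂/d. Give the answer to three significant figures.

R_O ≈ 1310 kg O₂/d

Correct the yield for decay: Y_obs = Y/(1 + k_d θ_c) = 0.318 / (1 + 0.0866 × 8.68) = 0.318 / 1.752 = 0.1815.
ΔS = 2110 − 13.8 = 2096 mg/L, so the substrate removal rate is 845 × 2096/1000 = 1771 kg BOD_L/d.
Biomass synthesised: P_X = Y_obs × 1771 = 321.6 kg VSS/d.
R_O = Q·ΔS − 1.42 P_X = 1771 − 456.6 = 1315 kg O₂/d.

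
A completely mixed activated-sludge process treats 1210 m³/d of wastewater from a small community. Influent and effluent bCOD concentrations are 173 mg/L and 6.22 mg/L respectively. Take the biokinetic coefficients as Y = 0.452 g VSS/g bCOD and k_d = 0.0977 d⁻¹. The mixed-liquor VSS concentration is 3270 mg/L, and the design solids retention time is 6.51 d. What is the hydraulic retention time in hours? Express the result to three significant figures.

τ ≈ 2.20 h

Rearranging the biomass balance for a CMAS with decay, V = Y·Q·ΔS·θ_c / [X·(1+k_d θ_c)] = 0.452 × 1210 × (173 − 6.22) × 6.51 / [3270 × (1 + 0.0977 × 6.51)] = 5.94×10^5 / 5350 = 111.0 m³.
Hydraulic retention time τ = V/Q = 111.0 / 1210 = 0.09173 d = 2.202 h.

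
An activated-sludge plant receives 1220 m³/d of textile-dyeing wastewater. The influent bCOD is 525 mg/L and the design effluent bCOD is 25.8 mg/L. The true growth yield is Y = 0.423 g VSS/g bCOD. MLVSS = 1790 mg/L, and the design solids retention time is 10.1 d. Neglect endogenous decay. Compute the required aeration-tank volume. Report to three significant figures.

V ≈ 1450 m³

With k_d = 0 the design equation reduces to V = Y Q (S₀−S) θ_c / X = 0.423 × 1220 × (525 − 25.8) × 10.1 / 1790 = 1454 m³.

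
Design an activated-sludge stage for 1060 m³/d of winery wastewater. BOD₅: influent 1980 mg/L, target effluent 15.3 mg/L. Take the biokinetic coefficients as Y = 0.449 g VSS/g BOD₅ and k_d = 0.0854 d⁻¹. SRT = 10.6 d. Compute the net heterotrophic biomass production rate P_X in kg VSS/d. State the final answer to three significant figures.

P_X ≈ 491 kg VSS/d

The observed yield is Y_obs = Y/(1 + k_d·θ_c) = 0.449 / (1 + 0.0854 × 10.6) = 0.449 / 1.905 = 0.2357 g VSS per g BOD₅ removed.
Mass of BOD₅ removed per day: Q(S₀ − S) = 1060 × 1965 g/m³ = 2083 kg/d.
Biomass produced: P_X = Y_obs·Q·ΔS = 0.2357 × 2083 ≈ 490.8 kg VSS/d.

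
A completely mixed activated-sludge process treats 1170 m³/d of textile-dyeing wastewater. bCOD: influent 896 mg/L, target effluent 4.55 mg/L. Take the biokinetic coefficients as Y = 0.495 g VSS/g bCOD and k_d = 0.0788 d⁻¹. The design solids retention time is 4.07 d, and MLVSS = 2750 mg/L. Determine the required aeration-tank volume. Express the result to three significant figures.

V ≈ 579 m³

From the SRT design equation V = Y Q (S₀−S) θ_c / [X (1 + k_d θ_c)] = 0.495 × 1170 × (896 − 4.55) × 4.07 / [2750 × (1 + 0.0788 × 4.07)] = 2.1×10^6 / 3632 = 578.5 m³.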